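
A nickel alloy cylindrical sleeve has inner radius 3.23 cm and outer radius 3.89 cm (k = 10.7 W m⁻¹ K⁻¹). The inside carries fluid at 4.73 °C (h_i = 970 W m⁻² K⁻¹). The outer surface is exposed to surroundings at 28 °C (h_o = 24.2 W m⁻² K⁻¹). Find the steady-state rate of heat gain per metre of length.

Resistance network (inner→outer):
  R'_conv,in = 1/(2πr h) = 1/(2π·0.0323·970) = 0.005080 m·K/W
  R'_nickel alloy = ln(0.0389/0.0323)/(2πk) = 0.1859/(2π·10.7) = 0.002766 m·K/W
  R'_conv,out = 1/(2πr h) = 1/(2π·0.0389·24.2) = 0.1691 m·K/W
ΣR = 0.005080 + 0.002766 + 0.1691 = 0.1769 m·K/W
Q' = ΔT/ΣR = (4.73 °C − 28 °C)/0.1769 = -132 W/m
(Negative Q' ⇒ heat flows inward; heat gain = 132 W/m.)

Q' = 132 W/m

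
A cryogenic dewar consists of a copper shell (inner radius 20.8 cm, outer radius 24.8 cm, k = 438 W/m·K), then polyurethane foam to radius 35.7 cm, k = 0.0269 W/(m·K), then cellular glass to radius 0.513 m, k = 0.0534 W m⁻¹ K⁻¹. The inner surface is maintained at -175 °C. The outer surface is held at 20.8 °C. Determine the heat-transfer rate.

Q = 39.9 W

Series thermal resistances, inner to outer:
  R_copper = (1/0.208 − 1/0.248)/(4πk) = 0.7754/(4π·438) = 1.409×10^-4 K/W
  R_polyurethane foam = (1/0.248 − 1/0.357)/(4πk) = 1.231/(4π·0.0269) = 3.642 K/W
  R_cellular glass = (1/0.357 − 1/0.513)/(4πk) = 0.8518/(4π·0.0534) = 1.269 K/W
ΣR = 1.409×10^-4 + 3.642 + 1.269 = 4.911 K/W
Q = ΔT/ΣR = (-175 °C − 20.8 °C)/4.911 = -39.9 W
(Negative Q ⇒ heat flows inward; heat gain = 39.9 W.)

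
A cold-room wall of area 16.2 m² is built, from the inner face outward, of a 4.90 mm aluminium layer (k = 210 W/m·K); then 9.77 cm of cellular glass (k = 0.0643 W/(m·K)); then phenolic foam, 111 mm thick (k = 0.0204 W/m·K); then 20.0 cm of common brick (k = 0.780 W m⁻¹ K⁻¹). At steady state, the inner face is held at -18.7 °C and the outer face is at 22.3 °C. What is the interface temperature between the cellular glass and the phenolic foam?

Series thermal resistances, inner to outer:
  R_aluminium = L/(kA) = 0.00490/(210·16.2) = 1.440×10^-6 K/W
  R_cellular glass = L/(kA) = 0.0977/(0.0643·16.2) = 0.09379 K/W
  R_phenolic foam = L/(kA) = 0.111/(0.0204·16.2) = 0.3359 K/W
  R_common brick = L/(kA) = 0.200/(0.780·16.2) = 0.01583 K/W
ΣR = 1.440×10^-6 + 0.09379 + 0.3359 + 0.01583 = 0.4455 K/W
Q = ΔT/ΣR = (-18.7 °C − 22.3 °C)/0.4455 = -92.03 W
From the inner boundary to the cellular glass/phenolic foam interface, ΣR_partial = 0.09379 K/W.
T_interface = T_in − Q·ΣR_partial = -18.7 °C − (-92.03)(0.09379) = -10.1 °C

T = -10.1 °C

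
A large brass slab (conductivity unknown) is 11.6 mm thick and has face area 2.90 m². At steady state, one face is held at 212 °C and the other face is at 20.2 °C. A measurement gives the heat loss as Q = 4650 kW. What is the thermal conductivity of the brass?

ΣR = ΔT/Q = |212 − 20.2|/4.65×10^6 = 4.125×10^-5 K/W
L/(kA) = 4.125×10^-5 ⇒ k = 0.0116/(4.125×10^-5·2.90) = 97.0 W/m·K

k = 97.0 W/m·K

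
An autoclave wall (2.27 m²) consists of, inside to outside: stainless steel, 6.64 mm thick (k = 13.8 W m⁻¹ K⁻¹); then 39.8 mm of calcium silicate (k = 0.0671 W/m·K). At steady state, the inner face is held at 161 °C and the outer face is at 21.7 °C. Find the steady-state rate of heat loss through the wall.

Q = 533 W

Treat each layer as a resistance in series:
  R_stainless steel = L/(kA) = 0.00664/(13.8·2.27) = 2.120×10^-4 K/W
  R_calcium silicate = L/(kA) = 0.0398/(0.0671·2.27) = 0.2613 K/W
ΣR = 2.120×10^-4 + 0.2613 = 0.2615 K/W
Q = ΔT/ΣR = (161 °C − 21.7 °C)/0.2615 = 533 W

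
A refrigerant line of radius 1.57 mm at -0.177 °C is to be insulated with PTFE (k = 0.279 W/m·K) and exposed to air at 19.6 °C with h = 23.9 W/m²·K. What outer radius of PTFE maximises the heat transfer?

For a cylinder, r_cr = k_ins/h = 0.279/23.9 = 0.0117 m = 1.17 cm

r_cr = 1.17 cm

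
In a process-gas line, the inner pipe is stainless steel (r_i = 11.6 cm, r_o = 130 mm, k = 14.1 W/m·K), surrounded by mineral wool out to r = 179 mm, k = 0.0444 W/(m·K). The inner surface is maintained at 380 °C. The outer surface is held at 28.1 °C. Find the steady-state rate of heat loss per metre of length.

Treat each layer as a resistance in series:
  R'_stainless steel = ln(0.130/0.116)/(2πk) = 0.1139/(2π·14.1) = 0.001286 m·K/W
  R'_mineral wool = ln(0.179/0.130)/(2πk) = 0.3199/(2π·0.0444) = 1.147 m·K/W
ΣR = 0.001286 + 1.147 = 1.148 m·K/W
Q' = ΔT/ΣR = (380 °C − 28.1 °C)/1.148 = 307 W/m

Q' = 307 W/m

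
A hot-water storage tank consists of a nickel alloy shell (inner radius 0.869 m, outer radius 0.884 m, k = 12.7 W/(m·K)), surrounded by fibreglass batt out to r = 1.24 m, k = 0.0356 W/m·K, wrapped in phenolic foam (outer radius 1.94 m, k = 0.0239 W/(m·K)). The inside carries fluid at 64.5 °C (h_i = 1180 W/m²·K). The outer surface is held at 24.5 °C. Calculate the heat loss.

Q = 23.6 W

Series thermal resistances, inner to outer:
  R_conv,in = 1/(4πr²h) = 1/(4π·0.869²·1180) = 8.930×10^-5 K/W
  R_nickel alloy = (1/0.869 − 1/0.884)/(4πk) = 0.01953/(4π·12.7) = 1.224×10^-4 K/W
  R_fibreglass batt = (1/0.884 − 1/1.24)/(4πk) = 0.3248/(4π·0.0356) = 0.7260 K/W
  R_phenolic foam = (1/1.24 − 1/1.94)/(4πk) = 0.2910/(4π·0.0239) = 0.9689 K/W
ΣR = 8.930×10^-5 + 1.224×10^-4 + 0.7260 + 0.9689 = 1.695 K/W
Q = ΔT/ΣR = (64.5 °C − 24.5 °C)/1.695 = 23.6 W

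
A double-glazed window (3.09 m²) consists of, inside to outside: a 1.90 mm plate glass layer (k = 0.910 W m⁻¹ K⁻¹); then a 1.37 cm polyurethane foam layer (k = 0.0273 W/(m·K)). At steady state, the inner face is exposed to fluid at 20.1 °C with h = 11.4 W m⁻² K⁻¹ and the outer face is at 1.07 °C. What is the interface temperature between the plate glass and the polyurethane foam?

Treat each layer as a resistance in series:
  R_conv,in = 1/(hA) = 1/(11.4·3.09) = 0.02839 K/W
  R_plate glass = L/(kA) = 0.00190/(0.910·3.09) = 6.757×10^-4 K/W
  R_polyurethane foam = L/(kA) = 0.0137/(0.0273·3.09) = 0.1624 K/W
ΣR = 0.02839 + 6.757×10^-4 + 0.1624 = 0.1915 K/W
Q = ΔT/ΣR = (20.1 °C − 1.07 °C)/0.1915 = 99.37 W
From the inner boundary to the plate glass/polyurethane foam interface, ΣR_partial = 0.02907 K/W.
T_interface = T_in − Q·ΣR_partial = 20.1 °C − (99.37)(0.02907) = 17.2 °C

T = 17.2 °C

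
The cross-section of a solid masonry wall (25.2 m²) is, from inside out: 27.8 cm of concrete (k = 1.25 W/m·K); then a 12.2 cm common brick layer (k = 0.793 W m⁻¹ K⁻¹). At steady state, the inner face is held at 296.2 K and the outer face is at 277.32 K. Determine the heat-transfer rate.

Q = 1260 W

Resistance network (inner→outer):
  R_concrete = L/(kA) = 0.278/(1.25·25.2) = 0.008825 K/W
  R_common brick = L/(kA) = 0.122/(0.793·25.2) = 0.006105 K/W
ΣR = 0.008825 + 0.006105 = 0.01493 K/W
Q = ΔT/ΣR = (296.2 K − 277.32 K)/0.01493 = 1260 W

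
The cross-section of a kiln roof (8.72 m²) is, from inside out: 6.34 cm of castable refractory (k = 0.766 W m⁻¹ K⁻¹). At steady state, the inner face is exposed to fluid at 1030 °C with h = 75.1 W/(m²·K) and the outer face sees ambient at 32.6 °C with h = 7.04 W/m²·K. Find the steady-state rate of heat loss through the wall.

Treat each layer as a resistance in series:
  R_conv,in = 1/(hA) = 1/(75.1·8.72) = 0.001527 K/W
  R_castable refractory = L/(kA) = 0.0634/(0.766·8.72) = 0.009492 K/W
  R_conv,out = 1/(hA) = 1/(7.04·8.72) = 0.01629 K/W
ΣR = 0.001527 + 0.009492 + 0.01629 = 0.02731 K/W
Q = ΔT/ΣR = (1030 °C − 32.6 °C)/0.02731 = 36500 W

Q = 36500 W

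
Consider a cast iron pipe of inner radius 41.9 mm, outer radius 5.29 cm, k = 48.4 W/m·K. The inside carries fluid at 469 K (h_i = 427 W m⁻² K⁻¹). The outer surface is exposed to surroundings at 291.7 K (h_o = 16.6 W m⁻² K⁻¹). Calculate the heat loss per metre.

Q' = 929 W/m

Series thermal resistances, inner to outer:
  R'_conv,in = 1/(2πr h) = 1/(2π·0.0419·427) = 0.008896 m·K/W
  R'_cast iron = ln(0.0529/0.0419)/(2πk) = 0.2331/(2π·48.4) = 7.666×10^-4 m·K/W
  R'_conv,out = 1/(2πr h) = 1/(2π·0.0529·16.6) = 0.1812 m·K/W
ΣR = 0.008896 + 7.666×10^-4 + 0.1812 = 0.1909 m·K/W
Q' = ΔT/ΣR = (469 K − 291.7 K)/0.1909 = 929 W/m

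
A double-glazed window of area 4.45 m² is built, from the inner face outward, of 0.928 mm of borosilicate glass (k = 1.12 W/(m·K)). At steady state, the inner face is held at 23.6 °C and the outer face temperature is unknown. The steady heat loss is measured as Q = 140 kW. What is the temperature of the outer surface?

T_out = -2.47 °C

Series resistances:
  R_borosilicate glass = L/(kA) = 9.28×10^-4/(1.12·4.45) = 1.862×10^-4 K/W
ΣR = 1.862×10^-4 K/W
ΔT = Q·ΣR = 1.40×10^5 × 1.862×10^-4 = 26.07 K
Heat flows outward, so T_out = T_in − ΔT = 23.6 − 26.07 = -2.47 °C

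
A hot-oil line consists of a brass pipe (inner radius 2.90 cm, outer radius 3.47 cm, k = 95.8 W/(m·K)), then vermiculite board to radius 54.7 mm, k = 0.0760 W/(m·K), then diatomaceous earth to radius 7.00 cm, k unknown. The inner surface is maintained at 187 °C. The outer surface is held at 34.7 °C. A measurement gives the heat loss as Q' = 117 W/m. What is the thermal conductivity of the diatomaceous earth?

ΣR = ΔT/Q' = |187 − 34.7|/117 = 1.302 m·K/W
Known resistances:
  R'_brass = ln(0.0347/0.0290)/(2πk) = 0.1794/(2π·95.8) = 2.981×10^-4 m·K/W
  R'_vermiculite board = ln(0.0547/0.0347)/(2πk) = 0.4551/(2π·0.0760) = 0.9531 m·K/W
R_diatomaceous earth = ΣR − ΣR_known = 1.302 − 0.9534 = 0.3486 m·K/W
ln(r₂/r₁)/(2πk) = 0.3486 ⇒ k = 0.2466/(2π·0.3486) = 0.113 W/m·K

k = 0.113 W/m·K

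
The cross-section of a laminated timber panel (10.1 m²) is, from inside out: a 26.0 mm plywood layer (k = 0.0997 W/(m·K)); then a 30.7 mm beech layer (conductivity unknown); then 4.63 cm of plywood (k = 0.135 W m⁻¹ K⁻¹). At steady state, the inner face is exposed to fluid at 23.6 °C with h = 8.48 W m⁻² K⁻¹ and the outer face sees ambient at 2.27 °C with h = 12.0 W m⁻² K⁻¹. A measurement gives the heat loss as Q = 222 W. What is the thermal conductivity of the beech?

k = 0.186 W/m·K

ΣR = ΔT/Q = |23.6 − 2.27|/222 = 0.09608 K/W
Known resistances:
  R_conv,in = 1/(hA) = 1/(8.48·10.1) = 0.01168 K/W
  R_plywood = L/(kA) = 0.0260/(0.0997·10.1) = 0.02582 K/W
  R_plywood = L/(kA) = 0.0463/(0.135·10.1) = 0.03396 K/W
  R_conv,out = 1/(hA) = 1/(12.0·10.1) = 0.008251 K/W
R_beech = ΣR − ΣR_known = 0.09608 − 0.07971 = 0.01637 K/W
L/(kA) = 0.01637 ⇒ k = 0.0307/(0.01637·10.1) = 0.186 W/m·K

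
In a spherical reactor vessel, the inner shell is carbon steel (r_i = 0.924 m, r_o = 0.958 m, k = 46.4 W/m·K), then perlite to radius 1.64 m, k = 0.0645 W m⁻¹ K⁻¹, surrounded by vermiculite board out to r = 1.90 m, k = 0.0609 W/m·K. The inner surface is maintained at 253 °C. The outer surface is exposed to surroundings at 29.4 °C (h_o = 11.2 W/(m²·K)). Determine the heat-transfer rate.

Treat each layer as a resistance in series:
  R_carbon steel = (1/0.924 − 1/0.958)/(4πk) = 0.03841/(4π·46.4) = 6.587×10^-5 K/W
  R_perlite = (1/0.958 − 1/1.64)/(4πk) = 0.4341/(4π·0.0645) = 0.5356 K/W
  R_vermiculite board = (1/1.64 − 1/1.90)/(4πk) = 0.08344/(4π·0.0609) = 0.1090 K/W
  R_conv,out = 1/(4πr²h) = 1/(4π·1.90²·11.2) = 0.001968 K/W
ΣR = 6.587×10^-5 + 0.5356 + 0.1090 + 0.001968 = 0.6466 K/W
Q = ΔT/ΣR = (253 °C − 29.4 °C)/0.6466 = 346 W

Q = 346 W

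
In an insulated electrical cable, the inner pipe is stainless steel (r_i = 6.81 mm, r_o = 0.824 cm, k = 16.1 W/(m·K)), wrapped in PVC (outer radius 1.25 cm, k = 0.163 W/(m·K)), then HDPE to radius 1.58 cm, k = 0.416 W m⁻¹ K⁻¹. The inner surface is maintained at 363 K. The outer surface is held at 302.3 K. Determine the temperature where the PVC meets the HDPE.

Series thermal resistances, inner to outer:
  R'_stainless steel = ln(0.00824/0.00681)/(2πk) = 0.1906/(2π·16.1) = 0.001884 m·K/W
  R'_PVC = ln(0.0125/0.00824)/(2πk) = 0.4167/(2π·0.163) = 0.4069 m·K/W
  R'_HDPE = ln(0.0158/0.0125)/(2πk) = 0.2343/(2π·0.416) = 0.08963 m·K/W
ΣR = 0.001884 + 0.4069 + 0.08963 = 0.4984 m·K/W
Q' = ΔT/ΣR = (363 K − 302.3 K)/0.4984 = 121.8 W/m
From the inner boundary to the PVC/HDPE interface, ΣR_partial = 0.4088 m·K/W.
T_interface = T_in − Q'·ΣR_partial = 363 K − (121.8)(0.4088) = 313.2 K

T = 313.2 K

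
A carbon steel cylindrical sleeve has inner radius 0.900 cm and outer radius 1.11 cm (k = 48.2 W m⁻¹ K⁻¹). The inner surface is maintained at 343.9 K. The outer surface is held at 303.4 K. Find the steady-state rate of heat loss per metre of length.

Q' = 58500 W/m

Q' = 2πk·ΔT/ln(r₂/r₁) = 2π × 48.2 × 40.5 / ln(0.0111/0.00900) = 58500 W/m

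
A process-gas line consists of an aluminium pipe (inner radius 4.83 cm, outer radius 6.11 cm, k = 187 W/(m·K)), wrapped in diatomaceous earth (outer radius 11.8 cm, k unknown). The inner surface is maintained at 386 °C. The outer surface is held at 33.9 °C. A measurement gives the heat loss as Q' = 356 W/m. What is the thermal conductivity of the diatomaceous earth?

ΣR = ΔT/Q' = |386 − 33.9|/356 = 0.9890 m·K/W
Known resistances:
  R'_aluminium = ln(0.0611/0.0483)/(2πk) = 0.2351/(2π·187) = 2.001×10^-4 m·K/W
R_diatomaceous earth = ΣR − ΣR_known = 0.9890 − 2.001×10^-4 = 0.9888 m·K/W
ln(r₂/r₁)/(2πk) = 0.9888 ⇒ k = 0.6582/(2π·0.9888) = 0.106 W/m·K

k = 0.106 W/m·K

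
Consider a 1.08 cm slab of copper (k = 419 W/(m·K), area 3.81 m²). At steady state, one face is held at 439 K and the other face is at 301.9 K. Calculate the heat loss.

Q = kA·ΔT/L = 419 × 3.81 × |439 K − 301.9 K| / 0.0108 = 2.03×10^7 W

Q = 20300 kW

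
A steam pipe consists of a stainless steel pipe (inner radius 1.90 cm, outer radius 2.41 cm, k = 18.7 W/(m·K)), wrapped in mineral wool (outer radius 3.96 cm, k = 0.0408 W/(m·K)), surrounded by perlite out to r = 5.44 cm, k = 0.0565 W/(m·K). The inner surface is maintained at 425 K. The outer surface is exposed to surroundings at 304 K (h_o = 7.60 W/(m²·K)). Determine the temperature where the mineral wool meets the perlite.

Treat each layer as a resistance in series:
  R'_stainless steel = ln(0.0241/0.0190)/(2πk) = 0.2378/(2π·18.7) = 0.002024 m·K/W
  R'_mineral wool = ln(0.0396/0.0241)/(2πk) = 0.4966/(2π·0.0408) = 1.937 m·K/W
  R'_perlite = ln(0.0544/0.0396)/(2πk) = 0.3175/(2π·0.0565) = 0.8945 m·K/W
  R'_conv,out = 1/(2πr h) = 1/(2π·0.0544·7.60) = 0.3850 m·K/W
ΣR = 0.002024 + 1.937 + 0.8945 + 0.3850 = 3.219 m·K/W
Q' = ΔT/ΣR = (425 K − 304 K)/3.219 = 37.59 W/m
From the inner boundary to the mineral wool/perlite interface, ΣR_partial = 1.939 m·K/W.
T_interface = T_in − Q'·ΣR_partial = 425 K − (37.59)(1.939) = 352.1 K

T = 352.1 K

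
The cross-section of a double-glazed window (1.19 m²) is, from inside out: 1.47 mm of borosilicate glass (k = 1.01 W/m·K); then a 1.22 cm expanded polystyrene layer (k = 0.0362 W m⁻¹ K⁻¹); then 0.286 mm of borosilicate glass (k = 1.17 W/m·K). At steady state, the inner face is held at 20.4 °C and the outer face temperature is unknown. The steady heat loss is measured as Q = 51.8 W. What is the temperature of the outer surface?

Series resistances:
  R_borosilicate glass = L/(kA) = 0.00147/(1.01·1.19) = 0.001223 K/W
  R_expanded polystyrene = L/(kA) = 0.0122/(0.0362·1.19) = 0.2832 K/W
  R_borosilicate glass = L/(kA) = 2.86×10^-4/(1.17·1.19) = 2.054×10^-4 K/W
ΣR = 0.2846 K/W
ΔT = Q·ΣR = 51.8 × 0.2846 = 14.74 K
Heat flows outward, so T_out = T_in − ΔT = 20.4 − 14.74 = 5.66 °C

T_out = 5.66 °C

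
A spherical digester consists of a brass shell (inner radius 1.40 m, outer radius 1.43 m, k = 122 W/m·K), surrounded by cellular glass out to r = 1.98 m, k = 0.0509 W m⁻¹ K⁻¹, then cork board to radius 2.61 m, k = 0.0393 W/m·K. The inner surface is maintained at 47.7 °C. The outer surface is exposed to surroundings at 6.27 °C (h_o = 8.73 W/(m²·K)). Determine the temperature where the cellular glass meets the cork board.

Resistance network (inner→outer):
  R_brass = (1/1.40 − 1/1.43)/(4πk) = 0.01499/(4π·122) = 9.774×10^-6 K/W
  R_cellular glass = (1/1.43 − 1/1.98)/(4πk) = 0.1943/(4π·0.0509) = 0.3037 K/W
  R_cork board = (1/1.98 − 1/2.61)/(4πk) = 0.1219/(4π·0.0393) = 0.2468 K/W
  R_conv,out = 1/(4πr²h) = 1/(4π·2.61²·8.73) = 0.001338 K/W
ΣR = 9.774×10^-6 + 0.3037 + 0.2468 + 0.001338 = 0.5518 K/W
Q = ΔT/ΣR = (47.7 °C − 6.27 °C)/0.5518 = 75.08 W
From the inner boundary to the cellular glass/cork board interface, ΣR_partial = 0.3037 K/W.
T_interface = T_in − Q·ΣR_partial = 47.7 °C − (75.08)(0.3037) = 24.9 °C

T = 24.9 °C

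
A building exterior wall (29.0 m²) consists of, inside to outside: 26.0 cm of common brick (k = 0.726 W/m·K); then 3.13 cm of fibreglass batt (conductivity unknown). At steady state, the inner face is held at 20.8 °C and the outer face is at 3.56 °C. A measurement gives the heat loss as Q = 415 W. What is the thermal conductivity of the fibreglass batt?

ΣR = ΔT/Q = |20.8 − 3.56|/415 = 0.04154 K/W
Known resistances:
  R_common brick = L/(kA) = 0.260/(0.726·29.0) = 0.01235 K/W
R_fibreglass batt = ΣR − ΣR_known = 0.04154 − 0.01235 = 0.02919 K/W
L/(kA) = 0.02919 ⇒ k = 0.0313/(0.02919·29.0) = 0.0370 W/m·K

k = 0.0370 W/m·K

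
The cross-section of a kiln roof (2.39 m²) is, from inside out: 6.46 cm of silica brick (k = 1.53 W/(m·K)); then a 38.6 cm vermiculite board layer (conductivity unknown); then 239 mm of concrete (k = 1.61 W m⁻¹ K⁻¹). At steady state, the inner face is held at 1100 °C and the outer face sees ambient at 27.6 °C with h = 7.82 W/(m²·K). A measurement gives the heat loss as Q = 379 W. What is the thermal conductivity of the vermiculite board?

ΣR = ΔT/Q = |1100 − 27.6|/379 = 2.830 K/W
Known resistances:
  R_silica brick = L/(kA) = 0.0646/(1.53·2.39) = 0.01767 K/W
  R_concrete = L/(kA) = 0.239/(1.61·2.39) = 0.06211 K/W
  R_conv,out = 1/(hA) = 1/(7.82·2.39) = 0.05351 K/W
R_vermiculite board = ΣR − ΣR_known = 2.830 − 0.1333 = 2.697 K/W
L/(kA) = 2.697 ⇒ k = 0.386/(2.697·2.39) = 0.0599 W/m·K

k = 0.0599 W/m·K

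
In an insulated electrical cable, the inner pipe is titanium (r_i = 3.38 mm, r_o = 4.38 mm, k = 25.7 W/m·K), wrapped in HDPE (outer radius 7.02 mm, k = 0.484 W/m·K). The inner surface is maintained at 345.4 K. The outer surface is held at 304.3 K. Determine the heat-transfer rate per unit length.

Q' = 262 W/m

Resistance network (inner→outer):
  R'_titanium = ln(0.00438/0.00338)/(2πk) = 0.2592/(2π·25.7) = 0.001605 m·K/W
  R'_HDPE = ln(0.00702/0.00438)/(2πk) = 0.4717/(2π·0.484) = 0.1551 m·K/W
ΣR = 0.001605 + 0.1551 = 0.1567 m·K/W
Q' = ΔT/ΣR = (345.4 K − 304.3 K)/0.1567 = 262 W/m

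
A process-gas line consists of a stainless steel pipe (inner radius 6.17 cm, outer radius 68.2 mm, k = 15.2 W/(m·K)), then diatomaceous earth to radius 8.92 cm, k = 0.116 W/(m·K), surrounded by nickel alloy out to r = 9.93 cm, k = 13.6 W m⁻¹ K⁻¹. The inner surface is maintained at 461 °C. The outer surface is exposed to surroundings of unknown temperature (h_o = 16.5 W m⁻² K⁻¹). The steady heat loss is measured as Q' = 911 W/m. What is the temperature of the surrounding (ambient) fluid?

T_out = 34.9 °C

Series resistances:
  R'_stainless steel = ln(0.0682/0.0617)/(2πk) = 0.1002/(2π·15.2) = 0.001049 m·K/W
  R'_diatomaceous earth = ln(0.0892/0.0682)/(2πk) = 0.2684/(2π·0.116) = 0.3683 m·K/W
  R'_nickel alloy = ln(0.0993/0.0892)/(2πk) = 0.1073/(2π·13.6) = 0.001255 m·K/W
  R'_conv,out = 1/(2πr h) = 1/(2π·0.0993·16.5) = 0.09714 m·K/W
ΣR = 0.4677 m·K/W
ΔT = Q'·ΣR = 911 × 0.4677 = 426.1 K
Heat flows outward, so T_out = T_in − ΔT = 461 − 426.1 = 34.9 °C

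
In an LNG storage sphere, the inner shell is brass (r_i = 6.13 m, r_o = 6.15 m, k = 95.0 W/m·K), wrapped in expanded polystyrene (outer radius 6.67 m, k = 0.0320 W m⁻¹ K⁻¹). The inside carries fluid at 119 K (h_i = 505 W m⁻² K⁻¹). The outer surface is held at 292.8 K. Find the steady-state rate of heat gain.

Q = 5.51 kW

Series thermal resistances, inner to outer:
  R_conv,in = 1/(4πr²h) = 1/(4π·6.13²·505) = 4.194×10^-6 K/W
  R_brass = (1/6.13 − 1/6.15)/(4πk) = 5.305×10^-4/(4π·95.0) = 4.444×10^-7 K/W
  R_expanded polystyrene = (1/6.15 − 1/6.67)/(4πk) = 0.01268/(4π·0.0320) = 0.03152 K/W
ΣR = 4.194×10^-6 + 4.444×10^-7 + 0.03152 = 0.03152 K/W
Q = ΔT/ΣR = (119 K − 292.8 K)/0.03152 = -5510 W
(Negative Q ⇒ heat flows inward; heat gain = 5510 W.)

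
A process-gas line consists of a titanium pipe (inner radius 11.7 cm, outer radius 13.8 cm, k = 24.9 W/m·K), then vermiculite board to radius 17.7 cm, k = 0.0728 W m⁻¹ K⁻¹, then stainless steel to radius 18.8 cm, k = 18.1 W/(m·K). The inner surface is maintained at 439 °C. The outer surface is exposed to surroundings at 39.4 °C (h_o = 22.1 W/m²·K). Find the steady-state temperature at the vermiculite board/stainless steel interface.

Treat each layer as a resistance in series:
  R'_titanium = ln(0.138/0.117)/(2πk) = 0.1651/(2π·24.9) = 0.001055 m·K/W
  R'_vermiculite board = ln(0.177/0.138)/(2πk) = 0.2489/(2π·0.0728) = 0.5441 m·K/W
  R'_stainless steel = ln(0.188/0.177)/(2πk) = 0.06029/(2π·18.1) = 5.302×10^-4 m·K/W
  R'_conv,out = 1/(2πr h) = 1/(2π·0.188·22.1) = 0.03831 m·K/W
ΣR = 0.001055 + 0.5441 + 5.302×10^-4 + 0.03831 = 0.5840 m·K/W
Q' = ΔT/ΣR = (439 °C − 39.4 °C)/0.5840 = 684.2 W/m
From the inner boundary to the vermiculite board/stainless steel interface, ΣR_partial = 0.5452 m·K/W.
T_interface = T_in − Q'·ΣR_partial = 439 °C − (684.2)(0.5452) = 66.0 °C

T = 66.0 °C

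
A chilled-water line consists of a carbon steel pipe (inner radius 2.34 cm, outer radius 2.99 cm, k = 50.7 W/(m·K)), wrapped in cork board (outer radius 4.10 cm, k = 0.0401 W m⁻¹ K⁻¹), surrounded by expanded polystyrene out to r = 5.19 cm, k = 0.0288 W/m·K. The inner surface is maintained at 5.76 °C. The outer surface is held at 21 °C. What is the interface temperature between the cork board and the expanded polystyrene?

Treat each layer as a resistance in series:
  R'_carbon steel = ln(0.0299/0.0234)/(2πk) = 0.2451/(2π·50.7) = 7.695×10^-4 m·K/W
  R'_cork board = ln(0.0410/0.0299)/(2πk) = 0.3157/(2π·0.0401) = 1.253 m·K/W
  R'_expanded polystyrene = ln(0.0519/0.0410)/(2πk) = 0.2357/(2π·0.0288) = 1.303 m·K/W
ΣR = 7.695×10^-4 + 1.253 + 1.303 = 2.557 m·K/W
Q' = ΔT/ΣR = (5.76 °C − 21 °C)/2.557 = -5.960 W/m
From the inner boundary to the cork board/expanded polystyrene interface, ΣR_partial = 1.254 m·K/W.
T_interface = T_in − Q'·ΣR_partial = 5.76 °C − (-5.960)(1.254) = 13.2 °C

T = 13.2 °C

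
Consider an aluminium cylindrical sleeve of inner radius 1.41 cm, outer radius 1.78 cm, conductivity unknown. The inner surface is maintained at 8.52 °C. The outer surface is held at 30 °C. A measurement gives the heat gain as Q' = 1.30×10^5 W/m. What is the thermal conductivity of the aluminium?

k = 224 W/m·K

ΣR = ΔT/Q' = |8.52 − 30|/1.30×10^5 = 1.652×10^-4 m·K/W
ln(r₂/r₁)/(2πk) = 1.652×10^-4 ⇒ k = 0.2330/(2π·1.652×10^-4) = 224 W/m·K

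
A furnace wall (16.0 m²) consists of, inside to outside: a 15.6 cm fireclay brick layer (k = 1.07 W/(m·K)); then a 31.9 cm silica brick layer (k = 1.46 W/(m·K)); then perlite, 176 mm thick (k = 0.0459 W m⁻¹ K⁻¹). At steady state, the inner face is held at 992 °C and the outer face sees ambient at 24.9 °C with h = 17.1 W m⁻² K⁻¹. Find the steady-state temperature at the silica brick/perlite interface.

T = 909 °C

Treat each layer as a resistance in series:
  R_fireclay brick = L/(kA) = 0.156/(1.07·16.0) = 0.009112 K/W
  R_silica brick = L/(kA) = 0.319/(1.46·16.0) = 0.01366 K/W
  R_perlite = L/(kA) = 0.176/(0.0459·16.0) = 0.2397 K/W
  R_conv,out = 1/(hA) = 1/(17.1·16.0) = 0.003655 K/W
ΣR = 0.009112 + 0.01366 + 0.2397 + 0.003655 = 0.2661 K/W
Q = ΔT/ΣR = (992 °C − 24.9 °C)/0.2661 = 3634 W
From the inner boundary to the silica brick/perlite interface, ΣR_partial = 0.02277 K/W.
T_interface = T_in − Q·ΣR_partial = 992 °C − (3634)(0.02277) = 909 °C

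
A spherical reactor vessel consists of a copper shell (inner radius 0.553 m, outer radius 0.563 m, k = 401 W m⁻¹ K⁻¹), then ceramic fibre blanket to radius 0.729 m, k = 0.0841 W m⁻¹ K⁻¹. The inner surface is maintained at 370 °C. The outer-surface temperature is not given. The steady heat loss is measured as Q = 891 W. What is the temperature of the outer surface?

T_out = 29.0 °C

Sum the resistances:
  R_copper = (1/0.553 − 1/0.563)/(4πk) = 0.03212/(4π·401) = 6.374×10^-6 K/W
  R_ceramic fibre blanket = (1/0.563 − 1/0.729)/(4πk) = 0.4045/(4π·0.0841) = 0.3827 K/W
ΣR = 0.3827 K/W
ΔT = Q·ΣR = 891 × 0.3827 = 341.0 K
Heat flows outward, so T_out = T_in − ΔT = 370 − 341.0 = 29.0 °C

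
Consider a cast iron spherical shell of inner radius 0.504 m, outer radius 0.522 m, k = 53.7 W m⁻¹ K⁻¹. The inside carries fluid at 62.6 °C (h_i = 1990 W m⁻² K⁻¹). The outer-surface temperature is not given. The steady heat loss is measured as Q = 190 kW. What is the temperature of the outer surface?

T_out = 13.4 °C

Sum the resistances:
  R_conv,in = 1/(4πr²h) = 1/(4π·0.504²·1990) = 1.574×10^-4 K/W
  R_cast iron = (1/0.504 − 1/0.522)/(4πk) = 0.06842/(4π·53.7) = 1.014×10^-4 K/W
ΣR = 2.588×10^-4 K/W
ΔT = Q·ΣR = 1.90×10^5 × 2.588×10^-4 = 49.17 K
Heat flows outward, so T_out = T_in − ΔT = 62.6 − 49.17 = 13.4 °C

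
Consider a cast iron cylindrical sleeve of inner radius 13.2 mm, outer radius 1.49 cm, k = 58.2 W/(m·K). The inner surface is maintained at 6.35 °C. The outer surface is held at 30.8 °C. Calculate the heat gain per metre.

Q' = 2πk·ΔT/ln(r₂/r₁) = 2π × 58.2 × 24.45 / ln(0.0149/0.0132) = 73800 W/m

Q' = 73.8 kW/m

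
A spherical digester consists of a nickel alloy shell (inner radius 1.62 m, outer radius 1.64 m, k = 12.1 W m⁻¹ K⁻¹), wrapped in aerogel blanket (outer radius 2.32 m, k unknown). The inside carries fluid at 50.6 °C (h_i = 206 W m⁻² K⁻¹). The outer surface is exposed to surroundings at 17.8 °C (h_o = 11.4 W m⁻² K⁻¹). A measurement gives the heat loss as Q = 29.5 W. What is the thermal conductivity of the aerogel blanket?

ΣR = ΔT/Q = |50.6 − 17.8|/29.5 = 1.112 K/W
Known resistances:
  R_conv,in = 1/(4πr²h) = 1/(4π·1.62²·206) = 1.472×10^-4 K/W
  R_nickel alloy = (1/1.62 − 1/1.64)/(4πk) = 0.007528/(4π·12.1) = 4.951×10^-5 K/W
  R_conv,out = 1/(4πr²h) = 1/(4π·2.32²·11.4) = 0.001297 K/W
R_aerogel blanket = ΣR − ΣR_known = 1.112 − 0.001494 = 1.111 K/W
(1/r₁−1/r₂)/(4πk) = 1.111 ⇒ k = 0.1787/(4π·1.111) = 0.0128 W/m·K

k = 0.0128 W/m·K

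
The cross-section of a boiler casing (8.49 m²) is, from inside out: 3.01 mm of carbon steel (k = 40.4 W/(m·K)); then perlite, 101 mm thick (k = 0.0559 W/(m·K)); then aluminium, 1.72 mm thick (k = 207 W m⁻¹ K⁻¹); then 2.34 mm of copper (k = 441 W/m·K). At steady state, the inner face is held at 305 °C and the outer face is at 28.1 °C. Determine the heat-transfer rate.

Resistance network (inner→outer):
  R_carbon steel = L/(kA) = 0.00301/(40.4·8.49) = 8.776×10^-6 K/W
  R_perlite = L/(kA) = 0.101/(0.0559·8.49) = 0.2128 K/W
  R_aluminium = L/(kA) = 0.00172/(207·8.49) = 9.787×10^-7 K/W
  R_copper = L/(kA) = 0.00234/(441·8.49) = 6.250×10^-7 K/W
ΣR = 8.776×10^-6 + 0.2128 + 9.787×10^-7 + 6.250×10^-7 = 0.2128 K/W
Q = ΔT/ΣR = (305 °C − 28.1 °C)/0.2128 = 1300 W

Q = 1300 W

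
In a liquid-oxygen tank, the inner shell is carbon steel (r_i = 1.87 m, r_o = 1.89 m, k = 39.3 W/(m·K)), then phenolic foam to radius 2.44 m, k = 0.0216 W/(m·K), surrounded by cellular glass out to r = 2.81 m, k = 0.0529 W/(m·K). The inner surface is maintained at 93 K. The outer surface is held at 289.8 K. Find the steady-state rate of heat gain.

Series thermal resistances, inner to outer:
  R_carbon steel = (1/1.87 − 1/1.89)/(4πk) = 0.005659/(4π·39.3) = 1.146×10^-5 K/W
  R_phenolic foam = (1/1.89 − 1/2.44)/(4πk) = 0.1193/(4π·0.0216) = 0.4394 K/W
  R_cellular glass = (1/2.44 − 1/2.81)/(4πk) = 0.05396/(4π·0.0529) = 0.08118 K/W
ΣR = 1.146×10^-5 + 0.4394 + 0.08118 = 0.5206 K/W
Q = ΔT/ΣR = (93 K − 289.8 K)/0.5206 = -378 W
(Negative Q ⇒ heat flows inward; heat gain = 378 W.)

Q = 378 W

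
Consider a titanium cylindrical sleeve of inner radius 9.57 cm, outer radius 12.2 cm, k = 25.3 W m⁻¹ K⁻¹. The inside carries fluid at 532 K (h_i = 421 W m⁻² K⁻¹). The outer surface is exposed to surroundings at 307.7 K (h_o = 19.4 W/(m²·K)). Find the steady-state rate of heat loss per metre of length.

Q' = 3.08 kW/m

Series thermal resistances, inner to outer:
  R'_conv,in = 1/(2πr h) = 1/(2π·0.0957·421) = 0.003950 m·K/W
  R'_titanium = ln(0.122/0.0957)/(2πk) = 0.2428/(2π·25.3) = 0.001527 m·K/W
  R'_conv,out = 1/(2πr h) = 1/(2π·0.122·19.4) = 0.06724 m·K/W
ΣR = 0.003950 + 0.001527 + 0.06724 = 0.07272 m·K/W
Q' = ΔT/ΣR = (532 K − 307.7 K)/0.07272 = 3080 W/m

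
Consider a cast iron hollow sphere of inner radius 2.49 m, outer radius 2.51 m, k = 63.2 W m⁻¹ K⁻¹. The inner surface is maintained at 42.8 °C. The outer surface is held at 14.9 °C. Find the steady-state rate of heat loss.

Q = 4πk·ΔT/(1/r₁ − 1/r₂) = 4π × 63.2 × 27.9 / (1/2.49 − 1/2.51) = 6.92×10^6 W

Q = 6920 kW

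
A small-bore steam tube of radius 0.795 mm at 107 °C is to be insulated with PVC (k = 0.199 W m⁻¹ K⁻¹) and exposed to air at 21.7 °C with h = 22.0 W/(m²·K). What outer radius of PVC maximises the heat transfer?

r_cr = 0.905 cm

For a cylinder, r_cr = k_ins/h = 0.199/22.0 = 0.00905 m = 0.905 cm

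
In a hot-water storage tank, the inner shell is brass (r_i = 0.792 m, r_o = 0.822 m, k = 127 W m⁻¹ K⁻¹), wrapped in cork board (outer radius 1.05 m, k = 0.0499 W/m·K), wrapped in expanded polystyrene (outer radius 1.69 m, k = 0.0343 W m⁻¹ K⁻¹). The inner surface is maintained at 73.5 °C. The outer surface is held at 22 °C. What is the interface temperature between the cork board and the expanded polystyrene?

T = 56.3 °C

Resistance network (inner→outer):
  R_brass = (1/0.792 − 1/0.822)/(4πk) = 0.04608/(4π·127) = 2.887×10^-5 K/W
  R_cork board = (1/0.822 − 1/1.05)/(4πk) = 0.2642/(4π·0.0499) = 0.4213 K/W
  R_expanded polystyrene = (1/1.05 − 1/1.69)/(4πk) = 0.3607/(4π·0.0343) = 0.8368 K/W
ΣR = 2.887×10^-5 + 0.4213 + 0.8368 = 1.258 K/W
Q = ΔT/ΣR = (73.5 °C − 22 °C)/1.258 = 40.94 W
From the inner boundary to the cork board/expanded polystyrene interface, ΣR_partial = 0.4213 K/W.
T_interface = T_in − Q·ΣR_partial = 73.5 °C − (40.94)(0.4213) = 56.3 °C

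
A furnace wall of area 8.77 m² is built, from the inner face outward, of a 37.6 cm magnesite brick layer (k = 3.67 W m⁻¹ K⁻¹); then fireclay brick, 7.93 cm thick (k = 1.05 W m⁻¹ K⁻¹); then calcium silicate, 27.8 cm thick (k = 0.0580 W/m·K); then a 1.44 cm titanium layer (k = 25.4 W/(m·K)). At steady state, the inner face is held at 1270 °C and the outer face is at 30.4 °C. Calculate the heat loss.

Treat each layer as a resistance in series:
  R_magnesite brick = L/(kA) = 0.376/(3.67·8.77) = 0.01168 K/W
  R_fireclay brick = L/(kA) = 0.0793/(1.05·8.77) = 0.008612 K/W
  R_calcium silicate = L/(kA) = 0.278/(0.0580·8.77) = 0.5465 K/W
  R_titanium = L/(kA) = 0.0144/(25.4·8.77) = 6.464×10^-5 K/W
ΣR = 0.01168 + 0.008612 + 0.5465 + 6.464×10^-5 = 0.5669 K/W
Q = ΔT/ΣR = (1270 °C − 30.4 °C)/0.5669 = 2190 W

Q = 2190 W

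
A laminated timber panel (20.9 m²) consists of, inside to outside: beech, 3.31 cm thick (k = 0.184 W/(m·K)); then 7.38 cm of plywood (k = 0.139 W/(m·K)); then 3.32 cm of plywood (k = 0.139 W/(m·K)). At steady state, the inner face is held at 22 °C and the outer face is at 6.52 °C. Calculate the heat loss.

Q = 341 W

Resistance network (inner→outer):
  R_beech = L/(kA) = 0.0331/(0.184·20.9) = 0.008607 K/W
  R_plywood = L/(kA) = 0.0738/(0.139·20.9) = 0.02540 K/W
  R_plywood = L/(kA) = 0.0332/(0.139·20.9) = 0.01143 K/W
ΣR = 0.008607 + 0.02540 + 0.01143 = 0.04544 K/W
Q = ΔT/ΣR = (22 °C − 6.52 °C)/0.04544 = 341 W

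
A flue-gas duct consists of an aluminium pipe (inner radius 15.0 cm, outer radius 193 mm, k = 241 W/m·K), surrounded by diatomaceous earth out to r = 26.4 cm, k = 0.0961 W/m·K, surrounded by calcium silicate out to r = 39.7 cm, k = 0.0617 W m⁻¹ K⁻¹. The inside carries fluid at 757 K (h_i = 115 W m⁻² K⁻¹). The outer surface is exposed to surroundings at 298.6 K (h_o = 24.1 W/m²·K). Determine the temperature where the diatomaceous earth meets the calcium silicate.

T = 605 K

Resistance network (inner→outer):
  R'_conv,in = 1/(2πr h) = 1/(2π·0.150·115) = 0.009226 m·K/W
  R'_aluminium = ln(0.193/0.150)/(2πk) = 0.2521/(2π·241) = 1.665×10^-4 m·K/W
  R'_diatomaceous earth = ln(0.264/0.193)/(2πk) = 0.3133/(2π·0.0961) = 0.5188 m·K/W
  R'_calcium silicate = ln(0.397/0.264)/(2πk) = 0.4080/(2π·0.0617) = 1.052 m·K/W
  R'_conv,out = 1/(2πr h) = 1/(2π·0.397·24.1) = 0.01663 m·K/W
ΣR = 0.009226 + 1.665×10^-4 + 0.5188 + 1.052 + 0.01663 = 1.597 m·K/W
Q' = ΔT/ΣR = (757 K − 298.6 K)/1.597 = 287.0 W/m
From the inner boundary to the diatomaceous earth/calcium silicate interface, ΣR_partial = 0.5282 m·K/W.
T_interface = T_in − Q'·ΣR_partial = 757 K − (287.0)(0.5282) = 605 K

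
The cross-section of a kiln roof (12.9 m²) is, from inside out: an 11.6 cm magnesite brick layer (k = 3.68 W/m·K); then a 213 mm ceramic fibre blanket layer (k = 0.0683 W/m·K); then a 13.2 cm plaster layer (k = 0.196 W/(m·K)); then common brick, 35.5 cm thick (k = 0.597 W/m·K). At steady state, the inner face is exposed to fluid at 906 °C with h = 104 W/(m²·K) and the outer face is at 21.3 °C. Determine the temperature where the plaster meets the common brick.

T = 140 °C

Series thermal resistances, inner to outer:
  R_conv,in = 1/(hA) = 1/(104·12.9) = 7.454×10^-4 K/W
  R_magnesite brick = L/(kA) = 0.116/(3.68·12.9) = 0.002444 K/W
  R_ceramic fibre blanket = L/(kA) = 0.213/(0.0683·12.9) = 0.2418 K/W
  R_plaster = L/(kA) = 0.132/(0.196·12.9) = 0.05221 K/W
  R_common brick = L/(kA) = 0.355/(0.597·12.9) = 0.04610 K/W
ΣR = 7.454×10^-4 + 0.002444 + 0.2418 + 0.05221 + 0.04610 = 0.3433 K/W
Q = ΔT/ΣR = (906 °C − 21.3 °C)/0.3433 = 2577 W
From the inner boundary to the plaster/common brick interface, ΣR_partial = 0.2972 K/W.
T_interface = T_in − Q·ΣR_partial = 906 °C − (2577)(0.2972) = 140 °C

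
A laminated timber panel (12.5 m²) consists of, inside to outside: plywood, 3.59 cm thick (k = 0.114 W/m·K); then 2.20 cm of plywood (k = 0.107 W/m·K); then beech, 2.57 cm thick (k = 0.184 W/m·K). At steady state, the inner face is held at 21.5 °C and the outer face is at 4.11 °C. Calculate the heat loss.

Q = 329 W

Series thermal resistances, inner to outer:
  R_plywood = L/(kA) = 0.0359/(0.114·12.5) = 0.02519 K/W
  R_plywood = L/(kA) = 0.0220/(0.107·12.5) = 0.01645 K/W
  R_beech = L/(kA) = 0.0257/(0.184·12.5) = 0.01117 K/W
ΣR = 0.02519 + 0.01645 + 0.01117 = 0.05281 K/W
Q = ΔT/ΣR = (21.5 °C − 4.11 °C)/0.05281 = 329 W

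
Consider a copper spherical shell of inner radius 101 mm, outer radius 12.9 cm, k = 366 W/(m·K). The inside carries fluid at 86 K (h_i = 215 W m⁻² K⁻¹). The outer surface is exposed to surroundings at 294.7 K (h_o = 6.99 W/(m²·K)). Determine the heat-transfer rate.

Series thermal resistances, inner to outer:
  R_conv,in = 1/(4πr²h) = 1/(4π·0.101²·215) = 0.03628 K/W
  R_copper = (1/0.101 − 1/0.129)/(4πk) = 2.149/(4π·366) = 4.673×10^-4 K/W
  R_conv,out = 1/(4πr²h) = 1/(4π·0.129²·6.99) = 0.6841 K/W
ΣR = 0.03628 + 4.673×10^-4 + 0.6841 = 0.7208 K/W
Q = ΔT/ΣR = (86 K − 294.7 K)/0.7208 = -290 W
(Negative Q ⇒ heat flows inward; heat gain = 290 W.)

Q = 290 W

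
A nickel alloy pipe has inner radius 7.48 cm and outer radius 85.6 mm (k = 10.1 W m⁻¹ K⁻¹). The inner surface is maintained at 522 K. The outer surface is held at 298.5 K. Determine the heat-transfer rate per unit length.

Q' = 2πk·ΔT/ln(r₂/r₁) = 2π × 10.1 × 223.5 / ln(0.0856/0.0748) = 1.05×10^5 W/m

Q' = 105 kW/m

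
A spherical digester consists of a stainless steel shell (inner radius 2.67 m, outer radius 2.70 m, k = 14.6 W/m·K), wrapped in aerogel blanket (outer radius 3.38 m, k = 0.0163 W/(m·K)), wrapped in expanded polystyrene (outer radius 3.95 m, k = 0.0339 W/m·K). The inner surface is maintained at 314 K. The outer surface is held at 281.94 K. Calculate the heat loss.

Treat each layer as a resistance in series:
  R_stainless steel = (1/2.67 − 1/2.70)/(4πk) = 0.004161/(4π·14.6) = 2.268×10^-5 K/W
  R_aerogel blanket = (1/2.70 − 1/3.38)/(4πk) = 0.07451/(4π·0.0163) = 0.3638 K/W
  R_expanded polystyrene = (1/3.38 − 1/3.95)/(4πk) = 0.04269/(4π·0.0339) = 0.1002 K/W
ΣR = 2.268×10^-5 + 0.3638 + 0.1002 = 0.4640 K/W
Q = ΔT/ΣR = (314 K − 281.94 K)/0.4640 = 69.1 W

Q = 69.1 W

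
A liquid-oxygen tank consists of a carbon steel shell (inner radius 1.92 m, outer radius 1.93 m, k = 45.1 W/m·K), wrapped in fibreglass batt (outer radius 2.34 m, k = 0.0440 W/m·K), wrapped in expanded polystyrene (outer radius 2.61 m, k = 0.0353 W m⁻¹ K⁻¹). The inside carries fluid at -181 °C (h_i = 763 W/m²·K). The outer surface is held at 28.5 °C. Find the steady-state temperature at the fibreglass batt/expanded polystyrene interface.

Series thermal resistances, inner to outer:
  R_conv,in = 1/(4πr²h) = 1/(4π·1.92²·763) = 2.829×10^-5 K/W
  R_carbon steel = (1/1.92 − 1/1.93)/(4πk) = 0.002699/(4π·45.1) = 4.762×10^-6 K/W
  R_fibreglass batt = (1/1.93 − 1/2.34)/(4πk) = 0.09078/(4π·0.0440) = 0.1642 K/W
  R_expanded polystyrene = (1/2.34 − 1/2.61)/(4πk) = 0.04421/(4π·0.0353) = 0.09966 K/W
ΣR = 2.829×10^-5 + 4.762×10^-6 + 0.1642 + 0.09966 = 0.2639 K/W
Q = ΔT/ΣR = (-181 °C − 28.5 °C)/0.2639 = -793.9 W
From the inner boundary to the fibreglass batt/expanded polystyrene interface, ΣR_partial = 0.1642 K/W.
T_interface = T_in − Q·ΣR_partial = -181 °C − (-793.9)(0.1642) = -50.6 °C

T = -50.6 °C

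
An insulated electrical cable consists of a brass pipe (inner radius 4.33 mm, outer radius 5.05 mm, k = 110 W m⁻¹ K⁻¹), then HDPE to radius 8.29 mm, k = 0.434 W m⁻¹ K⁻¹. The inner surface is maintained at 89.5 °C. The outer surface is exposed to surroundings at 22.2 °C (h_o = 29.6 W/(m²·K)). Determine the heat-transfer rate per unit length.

Q' = 81.0 W/m

Resistance network (inner→outer):
  R'_brass = ln(0.00505/0.00433)/(2πk) = 0.1538/(2π·110) = 2.226×10^-4 m·K/W
  R'_HDPE = ln(0.00829/0.00505)/(2πk) = 0.4957/(2π·0.434) = 0.1818 m·K/W
  R'_conv,out = 1/(2πr h) = 1/(2π·0.00829·29.6) = 0.6486 m·K/W
ΣR = 2.226×10^-4 + 0.1818 + 0.6486 = 0.8306 m·K/W
Q' = ΔT/ΣR = (89.5 °C − 22.2 °C)/0.8306 = 81.0 W/m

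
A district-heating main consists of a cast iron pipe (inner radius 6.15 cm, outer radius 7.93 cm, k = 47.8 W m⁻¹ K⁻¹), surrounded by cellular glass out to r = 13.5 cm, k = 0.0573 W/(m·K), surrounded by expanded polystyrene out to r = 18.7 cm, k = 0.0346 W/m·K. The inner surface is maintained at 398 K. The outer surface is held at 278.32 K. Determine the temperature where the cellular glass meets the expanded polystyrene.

Resistance network (inner→outer):
  R'_cast iron = ln(0.0793/0.0615)/(2πk) = 0.2542/(2π·47.8) = 8.464×10^-4 m·K/W
  R'_cellular glass = ln(0.135/0.0793)/(2πk) = 0.5320/(2π·0.0573) = 1.478 m·K/W
  R'_expanded polystyrene = ln(0.187/0.135)/(2πk) = 0.3258/(2π·0.0346) = 1.499 m·K/W
ΣR = 8.464×10^-4 + 1.478 + 1.499 = 2.978 m·K/W
Q' = ΔT/ΣR = (398 K − 278.32 K)/2.978 = 40.19 W/m
From the inner boundary to the cellular glass/expanded polystyrene interface, ΣR_partial = 1.479 m·K/W.
T_interface = T_in − Q'·ΣR_partial = 398 K − (40.19)(1.479) = 338.6 K

T = 338.6 K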